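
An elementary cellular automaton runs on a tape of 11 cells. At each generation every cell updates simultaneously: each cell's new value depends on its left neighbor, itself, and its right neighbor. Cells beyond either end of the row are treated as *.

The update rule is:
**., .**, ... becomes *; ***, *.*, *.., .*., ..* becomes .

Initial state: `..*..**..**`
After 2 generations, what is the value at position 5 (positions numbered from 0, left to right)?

*

generation 1: .....**..*.
generation 2: .***.**....
position 5 holds *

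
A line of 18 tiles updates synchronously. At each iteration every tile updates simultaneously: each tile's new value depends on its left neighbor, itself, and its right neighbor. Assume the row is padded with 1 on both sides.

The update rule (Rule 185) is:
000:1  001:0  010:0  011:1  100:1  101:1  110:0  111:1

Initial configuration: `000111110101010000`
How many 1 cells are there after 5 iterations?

110111101010101110
101111010101011101
011110101010111011
111101010101110111
111010101011101111
count of 1: 13

13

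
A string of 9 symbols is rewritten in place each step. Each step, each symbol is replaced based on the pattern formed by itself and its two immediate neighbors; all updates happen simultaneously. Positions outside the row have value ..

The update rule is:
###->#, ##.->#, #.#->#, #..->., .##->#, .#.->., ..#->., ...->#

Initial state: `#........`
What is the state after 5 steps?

..#######
#.#######
.########
.########  (fixed point — unchanged through step 5)

.########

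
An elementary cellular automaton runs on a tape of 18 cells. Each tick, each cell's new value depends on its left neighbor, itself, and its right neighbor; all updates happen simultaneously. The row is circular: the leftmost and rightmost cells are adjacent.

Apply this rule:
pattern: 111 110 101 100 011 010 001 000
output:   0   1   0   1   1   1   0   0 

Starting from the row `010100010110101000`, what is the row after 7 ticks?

tick 1: 010110010110101100
tick 2: 010111010110101110
tick 3: 010101010110101011
tick 4: 010101010110101011  (fixed point — unchanged through tick 7)

010101010110101011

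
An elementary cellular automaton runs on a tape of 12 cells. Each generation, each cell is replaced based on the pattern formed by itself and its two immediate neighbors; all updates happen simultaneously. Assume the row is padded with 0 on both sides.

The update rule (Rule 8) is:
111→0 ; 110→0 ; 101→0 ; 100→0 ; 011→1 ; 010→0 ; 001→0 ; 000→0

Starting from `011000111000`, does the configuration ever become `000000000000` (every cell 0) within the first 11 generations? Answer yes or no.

yes

generation 1: 010000100000
generation 2: 000000000000
all cells are 0 at generation 2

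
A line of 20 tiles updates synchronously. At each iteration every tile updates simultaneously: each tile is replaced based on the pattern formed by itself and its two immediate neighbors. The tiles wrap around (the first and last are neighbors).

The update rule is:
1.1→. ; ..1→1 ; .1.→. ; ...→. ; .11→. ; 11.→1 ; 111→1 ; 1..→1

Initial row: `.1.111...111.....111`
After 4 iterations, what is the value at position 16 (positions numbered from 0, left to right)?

.

iteration 1: ....111.1.111...1.11
iteration 2: 1..1.11....111.1...1
iteration 3: 111...11..1.11..1.1.
iteration 4: .111.1.111...111....
position 16 holds .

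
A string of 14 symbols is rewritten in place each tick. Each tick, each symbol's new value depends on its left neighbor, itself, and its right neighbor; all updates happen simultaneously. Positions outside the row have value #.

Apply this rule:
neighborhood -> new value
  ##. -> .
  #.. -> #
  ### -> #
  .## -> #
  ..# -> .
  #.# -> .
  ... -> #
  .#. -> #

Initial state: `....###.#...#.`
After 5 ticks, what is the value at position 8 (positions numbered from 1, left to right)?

tick 1: ###.##..###.#.
tick 2: ##..#.#.##..#.
tick 3: #.#.#.#.#.#.#.
tick 4: ..#.#.#.#.#.#.
tick 5: #.#.#.#.#.#.#.
position 8 holds .

.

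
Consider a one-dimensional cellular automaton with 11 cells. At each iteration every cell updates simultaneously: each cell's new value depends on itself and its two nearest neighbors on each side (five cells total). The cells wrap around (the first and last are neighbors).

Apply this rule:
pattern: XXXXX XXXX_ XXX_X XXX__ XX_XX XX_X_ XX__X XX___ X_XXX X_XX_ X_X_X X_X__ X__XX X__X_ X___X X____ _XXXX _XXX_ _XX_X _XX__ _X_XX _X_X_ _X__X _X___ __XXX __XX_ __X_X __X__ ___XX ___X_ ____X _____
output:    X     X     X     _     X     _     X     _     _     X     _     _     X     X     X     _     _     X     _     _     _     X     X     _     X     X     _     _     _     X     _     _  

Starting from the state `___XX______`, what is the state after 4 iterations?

X__________

___X_______
__X________
_X_________
X__________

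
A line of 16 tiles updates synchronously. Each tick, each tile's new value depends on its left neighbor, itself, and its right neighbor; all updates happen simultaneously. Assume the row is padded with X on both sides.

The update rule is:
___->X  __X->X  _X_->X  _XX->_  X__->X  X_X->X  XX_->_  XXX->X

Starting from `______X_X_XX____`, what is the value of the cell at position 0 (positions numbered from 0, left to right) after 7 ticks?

X

XXXXXXXXXX__XXXX
XXXXXXXXX_XX_XXX
XXXXXXXX_X__X_XX
XXXXXXX_XXXXXX_X
XXXXXX_X_XXXX_X_
XXXXX_XXX_XX_XXX
XXXX_X_X_X__X_XX
position 0 holds X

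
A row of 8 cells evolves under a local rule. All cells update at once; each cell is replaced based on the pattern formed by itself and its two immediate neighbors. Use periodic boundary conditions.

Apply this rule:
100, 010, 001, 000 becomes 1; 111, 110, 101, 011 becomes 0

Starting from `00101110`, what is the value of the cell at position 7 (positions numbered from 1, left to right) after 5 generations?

11100001
00011110
11100001  (repeats generation 1; period 2)
generation 5: 11100001
position 7 holds 0

0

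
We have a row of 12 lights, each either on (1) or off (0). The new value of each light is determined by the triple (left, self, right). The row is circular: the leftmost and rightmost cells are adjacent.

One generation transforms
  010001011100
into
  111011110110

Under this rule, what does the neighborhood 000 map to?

0

At position 3 the neighborhood is 000; the next row has 0 there.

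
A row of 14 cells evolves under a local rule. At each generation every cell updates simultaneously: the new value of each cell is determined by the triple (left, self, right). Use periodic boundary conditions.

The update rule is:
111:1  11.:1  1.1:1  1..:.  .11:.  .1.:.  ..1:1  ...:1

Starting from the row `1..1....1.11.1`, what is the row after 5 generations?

.1.1.1.1.111.1

1.1..111.1.11.
.1..1.111.1.11
1..1.1.111.1.1
1.1.1.1.111.1.
.1.1.1.1.111.1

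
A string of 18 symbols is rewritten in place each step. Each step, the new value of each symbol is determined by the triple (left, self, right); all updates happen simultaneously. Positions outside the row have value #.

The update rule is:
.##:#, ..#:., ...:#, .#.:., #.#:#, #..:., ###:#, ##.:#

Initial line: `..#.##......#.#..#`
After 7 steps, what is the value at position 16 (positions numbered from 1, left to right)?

.

...###.####..#...#
.#.########....#.#
#.#########.##..##
##############..##
##############..##  (fixed point — unchanged through step 7)
position 16 holds .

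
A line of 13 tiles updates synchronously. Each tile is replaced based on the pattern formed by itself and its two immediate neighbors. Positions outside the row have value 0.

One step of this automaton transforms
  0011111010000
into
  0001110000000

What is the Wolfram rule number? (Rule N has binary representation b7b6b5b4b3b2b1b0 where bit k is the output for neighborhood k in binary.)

128

position 3: 111 → 1  (bit 7 = 1)
position 6: 110 → 0  (bit 6 = 0)
position 7: 101 → 0  (bit 5 = 0)
position 9: 100 → 0  (bit 4 = 0)
position 2: 011 → 0  (bit 3 = 0)
position 8: 010 → 0  (bit 2 = 0)
position 1: 001 → 0  (bit 1 = 0)
position 0: 000 → 0  (bit 0 = 0)
bits b7..b0 = 10000000 = 128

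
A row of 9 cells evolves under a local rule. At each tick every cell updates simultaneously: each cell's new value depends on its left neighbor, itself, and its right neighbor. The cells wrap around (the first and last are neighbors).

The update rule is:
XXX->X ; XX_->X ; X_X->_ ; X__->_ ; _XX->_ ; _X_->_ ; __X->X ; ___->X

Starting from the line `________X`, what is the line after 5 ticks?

_XXXXXXX_
X_XXXXXX_
___XXXXX_
XXX_XXXX_
_XX__XXX_

_XX__XXX_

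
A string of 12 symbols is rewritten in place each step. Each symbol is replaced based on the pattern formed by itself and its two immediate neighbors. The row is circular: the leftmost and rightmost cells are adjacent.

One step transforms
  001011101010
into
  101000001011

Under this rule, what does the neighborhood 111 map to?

0

At position 5 the neighborhood is 111; the next row has 0 there.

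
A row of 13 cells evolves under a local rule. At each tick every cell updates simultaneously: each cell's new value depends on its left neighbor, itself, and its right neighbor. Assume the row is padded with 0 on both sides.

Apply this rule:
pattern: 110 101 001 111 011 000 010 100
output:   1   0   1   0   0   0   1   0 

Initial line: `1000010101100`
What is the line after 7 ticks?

1011010100100

1000110100100
1001010101100
1011010100100
1001010101100  (repeats tick 2; period 2)
tick 7: 1011010100100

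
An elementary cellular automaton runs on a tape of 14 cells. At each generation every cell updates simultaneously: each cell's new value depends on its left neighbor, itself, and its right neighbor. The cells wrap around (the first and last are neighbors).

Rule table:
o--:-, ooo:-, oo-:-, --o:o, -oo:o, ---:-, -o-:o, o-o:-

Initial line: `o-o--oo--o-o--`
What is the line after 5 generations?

-o-oo-o-oo--oo

o-o-oo--oo-o-o
--o-o--oo--o-o
-oo-o-oo--oo-o
-o--o-o--oo--o
-o-oo-o-oo--oo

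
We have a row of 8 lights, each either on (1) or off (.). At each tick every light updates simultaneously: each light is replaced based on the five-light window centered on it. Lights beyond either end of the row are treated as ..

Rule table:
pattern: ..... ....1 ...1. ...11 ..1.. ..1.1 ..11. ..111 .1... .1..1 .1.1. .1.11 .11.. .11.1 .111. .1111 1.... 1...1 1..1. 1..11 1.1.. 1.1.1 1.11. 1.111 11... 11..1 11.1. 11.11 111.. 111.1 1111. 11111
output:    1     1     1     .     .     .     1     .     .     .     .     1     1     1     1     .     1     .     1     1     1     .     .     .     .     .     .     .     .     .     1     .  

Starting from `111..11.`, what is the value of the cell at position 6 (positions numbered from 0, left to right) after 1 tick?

.1..111.
position 6 holds 1

1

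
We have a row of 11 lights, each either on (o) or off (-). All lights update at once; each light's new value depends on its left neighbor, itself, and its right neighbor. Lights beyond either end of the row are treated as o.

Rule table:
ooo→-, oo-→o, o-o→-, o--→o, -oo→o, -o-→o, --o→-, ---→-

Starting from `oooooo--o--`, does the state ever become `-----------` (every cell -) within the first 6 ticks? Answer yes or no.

-----oo-oo-
o----oo-oo-
oo---oo-oo-
-oo--oo-oo-
-ooo-oo-oo-
-o-o-oo-oo-
tick 6 is -o-o-oo-oo-, still not uniform -

no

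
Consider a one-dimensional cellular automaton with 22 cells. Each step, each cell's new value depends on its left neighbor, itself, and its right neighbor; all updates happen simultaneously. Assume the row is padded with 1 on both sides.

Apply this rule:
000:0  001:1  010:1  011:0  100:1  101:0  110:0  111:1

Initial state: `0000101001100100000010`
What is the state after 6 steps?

1010000110101001110100

1001101110011110000110
0110000101101101001000
0001001100000001111101
1011110010000010111000
0001101111000110010101
1010000110101001110100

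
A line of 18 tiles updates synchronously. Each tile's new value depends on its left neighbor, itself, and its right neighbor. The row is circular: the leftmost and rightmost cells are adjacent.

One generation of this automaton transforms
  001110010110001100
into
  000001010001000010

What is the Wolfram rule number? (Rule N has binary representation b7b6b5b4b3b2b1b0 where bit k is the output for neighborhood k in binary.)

position 3: 111 → 0  (bit 7 = 0)
position 4: 110 → 0  (bit 6 = 0)
position 8: 101 → 0  (bit 5 = 0)
position 5: 100 → 1  (bit 4 = 1)
position 2: 011 → 0  (bit 3 = 0)
position 7: 010 → 1  (bit 2 = 1)
position 1: 001 → 0  (bit 1 = 0)
position 0: 000 → 0  (bit 0 = 0)
bits b7..b0 = 00010100 = 20

20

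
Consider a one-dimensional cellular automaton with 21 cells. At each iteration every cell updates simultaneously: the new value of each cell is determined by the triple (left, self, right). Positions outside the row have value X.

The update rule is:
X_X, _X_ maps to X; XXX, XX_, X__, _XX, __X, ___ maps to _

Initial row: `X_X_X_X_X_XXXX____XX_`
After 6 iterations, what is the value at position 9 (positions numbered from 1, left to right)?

_

_XXXXXXXXX__________X
X____________________
_____________________
_____________________  (fixed point — unchanged through iteration 6)
position 9 holds _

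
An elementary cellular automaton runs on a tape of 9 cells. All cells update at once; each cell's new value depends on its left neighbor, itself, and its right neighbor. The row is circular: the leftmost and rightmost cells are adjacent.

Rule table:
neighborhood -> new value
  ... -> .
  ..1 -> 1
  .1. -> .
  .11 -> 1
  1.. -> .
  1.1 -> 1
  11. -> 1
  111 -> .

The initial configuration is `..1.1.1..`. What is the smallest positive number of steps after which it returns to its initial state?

9

step 1: .1.1.1...
step 2: 1.1.1....
step 3: .1.1....1
step 4: 1.1....1.
step 5: .1....1.1
step 6: 1....1.1.
step 7: ....1.1.1
step 8: ...1.1.1.
step 9: ..1.1.1..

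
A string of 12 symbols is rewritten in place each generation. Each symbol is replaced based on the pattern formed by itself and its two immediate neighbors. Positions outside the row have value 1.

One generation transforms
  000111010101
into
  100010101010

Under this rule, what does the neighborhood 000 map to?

0

At position 1 the neighborhood is 000; the next row has 0 there.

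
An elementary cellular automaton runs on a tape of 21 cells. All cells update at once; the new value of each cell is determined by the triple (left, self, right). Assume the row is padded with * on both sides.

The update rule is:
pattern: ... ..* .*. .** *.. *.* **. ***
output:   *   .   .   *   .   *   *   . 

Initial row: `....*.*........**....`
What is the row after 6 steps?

*.**.**.****.....*.*.

.**..*..******.**.**.
***.....*....********
..*.***...**.*.......
...**.*.*.***..*****.
.*.***.*.**.*..*...**
*.**.**.****.....*.*.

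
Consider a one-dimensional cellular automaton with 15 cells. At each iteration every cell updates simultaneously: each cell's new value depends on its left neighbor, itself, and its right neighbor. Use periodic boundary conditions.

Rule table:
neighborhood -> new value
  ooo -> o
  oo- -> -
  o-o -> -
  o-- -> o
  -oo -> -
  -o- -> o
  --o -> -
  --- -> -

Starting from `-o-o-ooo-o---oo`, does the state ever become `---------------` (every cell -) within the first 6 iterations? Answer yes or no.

no

-o-o--o--oo----
-o-oo-oo---o---
-o------o--oo--
-oo-----oo---o-
---o------o--oo
o--oo-----oo---
iteration 6 is o--oo-----oo---, still not uniform -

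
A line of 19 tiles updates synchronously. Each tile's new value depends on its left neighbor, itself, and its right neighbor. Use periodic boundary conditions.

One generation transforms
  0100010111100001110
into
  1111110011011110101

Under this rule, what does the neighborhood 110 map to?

At position 10 the neighborhood is 110; the next row has 0 there.

0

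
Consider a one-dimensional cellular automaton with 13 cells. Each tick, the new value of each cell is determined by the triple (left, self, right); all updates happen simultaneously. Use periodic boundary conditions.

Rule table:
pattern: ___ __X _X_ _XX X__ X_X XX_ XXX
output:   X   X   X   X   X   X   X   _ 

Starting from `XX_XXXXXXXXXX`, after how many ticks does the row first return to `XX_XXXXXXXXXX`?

_XXX_________
XX_XXXXXXXXXX

2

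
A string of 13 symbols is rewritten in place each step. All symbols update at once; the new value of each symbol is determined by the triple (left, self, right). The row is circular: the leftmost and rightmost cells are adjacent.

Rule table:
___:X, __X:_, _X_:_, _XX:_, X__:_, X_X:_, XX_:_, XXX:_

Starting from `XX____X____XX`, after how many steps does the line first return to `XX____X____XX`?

2

step 1: ___XX___XX___
step 2: XX____X____XX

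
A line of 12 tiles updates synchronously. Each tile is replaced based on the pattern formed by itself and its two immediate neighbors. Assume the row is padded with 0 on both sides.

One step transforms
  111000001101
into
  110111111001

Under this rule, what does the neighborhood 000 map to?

1

At position 4 the neighborhood is 000; the next row has 1 there.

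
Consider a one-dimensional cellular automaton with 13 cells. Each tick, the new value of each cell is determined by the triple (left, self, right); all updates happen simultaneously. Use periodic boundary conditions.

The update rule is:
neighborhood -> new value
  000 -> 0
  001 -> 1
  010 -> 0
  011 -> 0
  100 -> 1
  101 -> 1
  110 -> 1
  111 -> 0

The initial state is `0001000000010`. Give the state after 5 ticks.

0101101010101

tick 1: 0010100000101
tick 2: 1101010001010
tick 3: 0110101010101
tick 4: 1011010101010
tick 5: 0101101010101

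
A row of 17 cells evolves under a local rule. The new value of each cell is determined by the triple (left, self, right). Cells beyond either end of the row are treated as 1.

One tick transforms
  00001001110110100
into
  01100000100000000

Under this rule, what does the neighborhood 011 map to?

0

At position 7 the neighborhood is 011; the next row has 0 there.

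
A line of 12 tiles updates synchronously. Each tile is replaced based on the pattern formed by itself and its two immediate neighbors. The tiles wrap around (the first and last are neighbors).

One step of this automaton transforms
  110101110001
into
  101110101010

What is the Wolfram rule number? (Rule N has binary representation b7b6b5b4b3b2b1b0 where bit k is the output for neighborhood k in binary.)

position 0: 111 → 1  (bit 7 = 1)
position 1: 110 → 0  (bit 6 = 0)
position 2: 101 → 1  (bit 5 = 1)
position 8: 100 → 1  (bit 4 = 1)
position 5: 011 → 0  (bit 3 = 0)
position 3: 010 → 1  (bit 2 = 1)
position 10: 001 → 1  (bit 1 = 1)
position 9: 000 → 0  (bit 0 = 0)
bits b7..b0 = 10110110 = 182

182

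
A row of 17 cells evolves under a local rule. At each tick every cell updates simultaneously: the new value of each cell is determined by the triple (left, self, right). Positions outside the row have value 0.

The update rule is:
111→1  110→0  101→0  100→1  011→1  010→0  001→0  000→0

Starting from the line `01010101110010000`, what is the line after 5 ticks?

00000001101001000
00000001000100100
00000000100010010
00000000010001001
00000000001000100

00000000001000100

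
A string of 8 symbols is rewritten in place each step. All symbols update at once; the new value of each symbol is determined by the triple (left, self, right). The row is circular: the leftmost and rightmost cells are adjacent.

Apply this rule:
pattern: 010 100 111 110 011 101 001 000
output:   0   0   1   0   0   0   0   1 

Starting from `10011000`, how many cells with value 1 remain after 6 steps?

4

00000010
11111000
01110010
00100000
10001111
00100111
count of 1: 4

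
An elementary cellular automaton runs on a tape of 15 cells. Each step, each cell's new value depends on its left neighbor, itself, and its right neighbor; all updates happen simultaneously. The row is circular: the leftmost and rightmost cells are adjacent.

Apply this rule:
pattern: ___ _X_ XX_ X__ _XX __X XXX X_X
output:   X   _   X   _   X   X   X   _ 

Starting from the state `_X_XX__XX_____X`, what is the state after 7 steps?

XXXXX_XXX_XXXX_

___XX_XXX_XXXX_
XXXXX_XXX_XXXX_
XXXXX_XXX_XXXX_  (fixed point — unchanged through step 7)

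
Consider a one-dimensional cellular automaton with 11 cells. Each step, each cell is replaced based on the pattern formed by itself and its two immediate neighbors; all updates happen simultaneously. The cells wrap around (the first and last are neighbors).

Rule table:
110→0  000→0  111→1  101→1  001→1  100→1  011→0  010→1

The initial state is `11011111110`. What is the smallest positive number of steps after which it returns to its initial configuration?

4

step 1: 00101111101
step 2: 11110111011
step 3: 11101010101
step 4: 11011111110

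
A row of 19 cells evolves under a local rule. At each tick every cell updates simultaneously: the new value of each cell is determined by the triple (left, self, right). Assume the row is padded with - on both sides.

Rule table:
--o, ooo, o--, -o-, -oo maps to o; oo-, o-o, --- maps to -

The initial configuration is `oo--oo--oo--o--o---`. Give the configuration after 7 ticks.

o-o-o-ooooo--oo-ooo

o-ooo-ooo-ooooooo--
o-oo--oo--oooooo-o-
o-o-ooo-ooooooo--oo
o-o-oo--oooooo-ooo-
o-o-o-ooooooo--oo-o
o-o-o-oooooo-ooo--o
o-o-o-ooooo--oo-ooo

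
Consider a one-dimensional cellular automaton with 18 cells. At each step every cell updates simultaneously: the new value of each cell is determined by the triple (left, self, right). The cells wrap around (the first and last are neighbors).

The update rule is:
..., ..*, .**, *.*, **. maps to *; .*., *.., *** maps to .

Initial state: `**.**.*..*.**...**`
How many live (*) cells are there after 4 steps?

13

step 1: .*****..*.***.***.
step 2: **...*.*.**.***.*.
step 3: **.**.*.*****.**.*
step 4: .*****.**...******
count of *: 13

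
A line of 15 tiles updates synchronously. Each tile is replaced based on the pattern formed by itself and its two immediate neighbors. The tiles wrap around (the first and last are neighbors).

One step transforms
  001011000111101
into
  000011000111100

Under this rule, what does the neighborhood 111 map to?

1

At position 10 the neighborhood is 111; the next row has 1 there.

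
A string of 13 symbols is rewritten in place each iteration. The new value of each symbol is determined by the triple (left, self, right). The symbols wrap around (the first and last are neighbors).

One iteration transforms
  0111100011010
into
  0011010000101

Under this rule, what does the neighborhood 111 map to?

1

At position 2 the neighborhood is 111; the next row has 1 there.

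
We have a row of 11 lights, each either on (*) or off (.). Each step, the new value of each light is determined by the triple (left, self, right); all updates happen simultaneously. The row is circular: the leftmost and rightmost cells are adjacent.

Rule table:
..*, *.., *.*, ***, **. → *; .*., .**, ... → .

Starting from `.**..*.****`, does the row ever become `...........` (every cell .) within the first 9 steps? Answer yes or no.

no

*.***.*.***
**.***.*.**
***.***.*.*
****.***.*.
.****.***.*
*.****.***.
.*.****.***
*.*.****.**
**.*.****.*
step 9 is **.*.****.*, still not uniform .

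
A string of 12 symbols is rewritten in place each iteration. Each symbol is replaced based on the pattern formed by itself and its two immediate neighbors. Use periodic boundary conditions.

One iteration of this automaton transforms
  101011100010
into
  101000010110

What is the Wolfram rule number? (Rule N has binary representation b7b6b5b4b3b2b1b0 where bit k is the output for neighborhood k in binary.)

22

position 5: 111 → 0  (bit 7 = 0)
position 6: 110 → 0  (bit 6 = 0)
position 1: 101 → 0  (bit 5 = 0)
position 7: 100 → 1  (bit 4 = 1)
position 4: 011 → 0  (bit 3 = 0)
position 0: 010 → 1  (bit 2 = 1)
position 9: 001 → 1  (bit 1 = 1)
position 8: 000 → 0  (bit 0 = 0)
bits b7..b0 = 00010110 = 22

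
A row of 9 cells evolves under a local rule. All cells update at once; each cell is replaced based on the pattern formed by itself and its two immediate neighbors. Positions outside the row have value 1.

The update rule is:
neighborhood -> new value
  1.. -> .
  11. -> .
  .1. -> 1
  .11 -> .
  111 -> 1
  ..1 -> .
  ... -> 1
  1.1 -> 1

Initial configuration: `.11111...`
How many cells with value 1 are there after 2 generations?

4

1.111..1.
.1.1...11
count of 1: 4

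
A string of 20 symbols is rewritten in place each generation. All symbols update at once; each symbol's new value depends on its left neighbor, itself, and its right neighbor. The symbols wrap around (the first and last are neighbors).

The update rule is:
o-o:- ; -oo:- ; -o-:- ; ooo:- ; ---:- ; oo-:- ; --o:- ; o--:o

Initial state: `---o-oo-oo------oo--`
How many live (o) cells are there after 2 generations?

----------o-------o-
-----------o-------o
count of o: 2

2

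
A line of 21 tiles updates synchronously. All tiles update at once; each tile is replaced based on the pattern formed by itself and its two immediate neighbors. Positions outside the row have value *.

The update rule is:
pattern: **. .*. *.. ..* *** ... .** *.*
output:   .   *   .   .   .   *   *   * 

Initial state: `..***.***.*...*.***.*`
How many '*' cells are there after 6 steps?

..*..**..**.*.***..**
..*..*...*.****....*.
..*..*.*.***....**.**
..*..*****...**.*.**.
..*..*.....*.*.****.*
..*..*.***.*****...**
count of *: 12

12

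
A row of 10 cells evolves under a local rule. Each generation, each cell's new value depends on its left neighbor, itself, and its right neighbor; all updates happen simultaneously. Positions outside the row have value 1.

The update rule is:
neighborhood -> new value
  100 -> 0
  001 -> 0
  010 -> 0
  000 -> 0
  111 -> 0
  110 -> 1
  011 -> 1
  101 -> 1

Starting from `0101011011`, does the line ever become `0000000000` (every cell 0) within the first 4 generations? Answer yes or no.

1010111110
1101100011
0111100010
1100100001
generation 4 is 1100100001, still not uniform 0

no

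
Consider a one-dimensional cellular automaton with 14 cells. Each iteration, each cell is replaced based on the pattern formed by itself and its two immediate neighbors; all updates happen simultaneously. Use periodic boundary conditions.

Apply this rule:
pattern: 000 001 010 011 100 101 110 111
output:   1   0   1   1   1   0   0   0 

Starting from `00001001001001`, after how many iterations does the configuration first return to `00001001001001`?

11101101101101
00001001001001

2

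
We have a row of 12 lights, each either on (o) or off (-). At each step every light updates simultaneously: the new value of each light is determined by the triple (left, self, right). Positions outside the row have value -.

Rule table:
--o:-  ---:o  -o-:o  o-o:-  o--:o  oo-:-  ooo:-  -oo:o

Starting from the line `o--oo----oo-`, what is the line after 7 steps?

oo-o-ooo-o-o
o--o-o---o-o
oo-o-ooo-o-o  (repeats step 1; period 2)
step 7: oo-o-ooo-o-o

oo-o-ooo-o-o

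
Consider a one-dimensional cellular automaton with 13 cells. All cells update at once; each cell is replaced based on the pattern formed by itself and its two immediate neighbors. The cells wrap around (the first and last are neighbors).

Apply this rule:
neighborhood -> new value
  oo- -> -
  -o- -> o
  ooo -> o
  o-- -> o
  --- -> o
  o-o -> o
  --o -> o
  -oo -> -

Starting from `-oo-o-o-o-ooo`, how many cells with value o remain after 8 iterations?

iteration 1: o--ooooooo-o-
iteration 2: ooo-ooooo-ooo
iteration 3: oo-o-ooo-o-oo
iteration 4: o-ooo-o-ooo-o
iteration 5: -o-o-ooo-o-o-
iteration 6: ooooo-o-ooooo
iteration 7: oooo-ooo-oooo
iteration 8: ooo-o-o-o-ooo
count of o: 9

9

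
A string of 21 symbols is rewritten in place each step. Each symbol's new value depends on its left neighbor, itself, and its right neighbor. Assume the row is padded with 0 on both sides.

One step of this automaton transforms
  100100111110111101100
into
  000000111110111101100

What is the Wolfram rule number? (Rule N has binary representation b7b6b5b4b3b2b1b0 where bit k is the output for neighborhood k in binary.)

200

position 7: 111 → 1  (bit 7 = 1)
position 10: 110 → 1  (bit 6 = 1)
position 11: 101 → 0  (bit 5 = 0)
position 1: 100 → 0  (bit 4 = 0)
position 6: 011 → 1  (bit 3 = 1)
position 0: 010 → 0  (bit 2 = 0)
position 2: 001 → 0  (bit 1 = 0)
position 20: 000 → 0  (bit 0 = 0)
bits b7..b0 = 11001000 = 200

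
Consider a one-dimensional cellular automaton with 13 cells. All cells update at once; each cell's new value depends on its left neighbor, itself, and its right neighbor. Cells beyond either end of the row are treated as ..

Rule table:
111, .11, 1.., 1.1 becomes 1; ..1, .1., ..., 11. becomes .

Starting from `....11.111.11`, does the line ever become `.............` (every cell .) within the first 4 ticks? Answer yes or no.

no

....1.111.11.
.....111.11.1
.....11.11.1.
.....1.11.1.1
tick 4 is .....1.11.1.1, still not uniform .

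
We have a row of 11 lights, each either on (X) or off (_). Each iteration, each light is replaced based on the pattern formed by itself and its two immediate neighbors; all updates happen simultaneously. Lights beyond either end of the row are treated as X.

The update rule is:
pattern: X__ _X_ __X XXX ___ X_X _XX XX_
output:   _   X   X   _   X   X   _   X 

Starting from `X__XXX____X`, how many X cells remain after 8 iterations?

iteration 1: X_X__X_XXX_
iteration 2: XXX_XXX__XX
iteration 3: __XX__X_X__
iteration 4: _X_X_XXXX_X
iteration 5: XXXXX___XX_
iteration 6: ____X_XX_XX
iteration 7: _XXXXX_XX__
iteration 8: X____XX_X_X
count of X: 5

5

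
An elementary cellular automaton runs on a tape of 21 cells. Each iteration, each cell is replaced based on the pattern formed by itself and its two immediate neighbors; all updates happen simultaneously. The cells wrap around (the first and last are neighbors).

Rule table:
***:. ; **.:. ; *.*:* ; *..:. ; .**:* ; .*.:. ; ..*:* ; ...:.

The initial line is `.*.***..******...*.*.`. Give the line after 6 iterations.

iteration 1: *.**...**.......*.*..
iteration 2: .**...**.......*.*..*
iteration 3: **...**.......*.*..*.
iteration 4: *...**.......*.*..*.*
iteration 5: ...**.......*.*..*.**
iteration 6: ..**.......*.*..*.**.

..**.......*.*..*.**.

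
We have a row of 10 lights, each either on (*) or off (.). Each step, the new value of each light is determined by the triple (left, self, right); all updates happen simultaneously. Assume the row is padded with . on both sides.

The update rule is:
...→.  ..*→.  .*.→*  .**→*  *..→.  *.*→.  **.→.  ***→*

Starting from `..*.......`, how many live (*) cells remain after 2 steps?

1

..*.......  (fixed point — unchanged through step 2)
count of *: 1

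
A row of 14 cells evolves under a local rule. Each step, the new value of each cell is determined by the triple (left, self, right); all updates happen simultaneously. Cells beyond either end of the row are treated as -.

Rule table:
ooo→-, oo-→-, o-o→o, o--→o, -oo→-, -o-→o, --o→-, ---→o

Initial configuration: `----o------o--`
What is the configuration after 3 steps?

oo-oooooo-oooo

ooo-oooooo-ooo
---o------o---
oo-oooooo-oooo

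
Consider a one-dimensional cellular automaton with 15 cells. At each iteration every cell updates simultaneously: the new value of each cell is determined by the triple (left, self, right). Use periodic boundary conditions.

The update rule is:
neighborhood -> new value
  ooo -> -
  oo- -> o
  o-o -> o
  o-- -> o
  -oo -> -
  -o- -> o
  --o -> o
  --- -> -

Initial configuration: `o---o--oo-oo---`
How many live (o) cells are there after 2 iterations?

8

oo-oooo-oo-oo-o
-oo---oo-oo-oo-
count of o: 8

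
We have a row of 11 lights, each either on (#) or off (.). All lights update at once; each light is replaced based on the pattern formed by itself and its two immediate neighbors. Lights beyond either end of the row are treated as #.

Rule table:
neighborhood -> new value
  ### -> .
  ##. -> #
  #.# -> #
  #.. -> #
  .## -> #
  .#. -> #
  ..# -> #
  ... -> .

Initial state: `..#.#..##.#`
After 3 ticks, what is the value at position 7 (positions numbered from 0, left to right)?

.

###########
...........
#.........#
position 7 holds .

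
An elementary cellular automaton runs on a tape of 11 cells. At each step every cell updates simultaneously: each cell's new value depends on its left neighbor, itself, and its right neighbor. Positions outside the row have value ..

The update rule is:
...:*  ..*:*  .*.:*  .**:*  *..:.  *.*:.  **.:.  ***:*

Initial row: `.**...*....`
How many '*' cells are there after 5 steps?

**..***.***
*..***..**.
*.***..**..
*.**..**..*
*.*..**..**
count of *: 6

6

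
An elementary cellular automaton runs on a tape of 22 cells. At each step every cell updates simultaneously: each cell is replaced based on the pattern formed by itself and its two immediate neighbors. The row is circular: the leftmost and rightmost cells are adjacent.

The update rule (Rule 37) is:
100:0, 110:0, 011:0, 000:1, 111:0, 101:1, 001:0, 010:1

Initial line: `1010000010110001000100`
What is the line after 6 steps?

0011111111101011111100

1110111011000101010100
0001000100010111111100
1101010101011000000001
0011111111100011111100
1000000000001000000001
0011111111101011111100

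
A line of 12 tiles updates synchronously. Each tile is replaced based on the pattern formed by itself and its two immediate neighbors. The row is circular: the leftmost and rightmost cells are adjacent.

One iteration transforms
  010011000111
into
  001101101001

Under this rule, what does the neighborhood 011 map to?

0

At position 4 the neighborhood is 011; the next row has 0 there.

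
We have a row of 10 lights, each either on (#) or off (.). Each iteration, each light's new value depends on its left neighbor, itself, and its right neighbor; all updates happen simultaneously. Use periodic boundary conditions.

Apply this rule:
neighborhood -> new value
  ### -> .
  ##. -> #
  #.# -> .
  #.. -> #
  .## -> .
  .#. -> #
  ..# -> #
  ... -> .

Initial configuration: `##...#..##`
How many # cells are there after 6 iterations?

.##.####..
#.#....##.
#.##..#.#.
#..####.#.
###...#.#.
..##.##.#.
count of #: 5

5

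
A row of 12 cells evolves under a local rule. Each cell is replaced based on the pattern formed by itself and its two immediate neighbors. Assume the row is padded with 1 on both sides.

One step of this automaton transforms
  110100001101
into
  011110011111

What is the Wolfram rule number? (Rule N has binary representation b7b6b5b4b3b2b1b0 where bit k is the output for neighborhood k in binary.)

position 0: 111 → 0  (bit 7 = 0)
position 1: 110 → 1  (bit 6 = 1)
position 2: 101 → 1  (bit 5 = 1)
position 4: 100 → 1  (bit 4 = 1)
position 8: 011 → 1  (bit 3 = 1)
position 3: 010 → 1  (bit 2 = 1)
position 7: 001 → 1  (bit 1 = 1)
position 5: 000 → 0  (bit 0 = 0)
bits b7..b0 = 01111110 = 126

126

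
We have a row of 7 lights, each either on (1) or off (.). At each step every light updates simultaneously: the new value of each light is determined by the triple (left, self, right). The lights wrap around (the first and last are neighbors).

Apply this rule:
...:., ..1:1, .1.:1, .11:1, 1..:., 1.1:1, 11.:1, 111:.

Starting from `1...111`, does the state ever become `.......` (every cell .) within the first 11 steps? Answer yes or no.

1..11..
1.111.1
111.111
..111..
.11.1..
11111..
1...1.1
1..1111
1.11...
1111..1
...1.11
step 11 is ...1.11, still not uniform .

no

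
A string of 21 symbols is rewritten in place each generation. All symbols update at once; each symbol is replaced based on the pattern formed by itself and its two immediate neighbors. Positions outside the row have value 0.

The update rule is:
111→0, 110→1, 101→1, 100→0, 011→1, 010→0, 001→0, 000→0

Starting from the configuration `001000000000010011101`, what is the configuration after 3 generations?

000000000000000001010

000000000000000010110
000000000000000001110
000000000000000001010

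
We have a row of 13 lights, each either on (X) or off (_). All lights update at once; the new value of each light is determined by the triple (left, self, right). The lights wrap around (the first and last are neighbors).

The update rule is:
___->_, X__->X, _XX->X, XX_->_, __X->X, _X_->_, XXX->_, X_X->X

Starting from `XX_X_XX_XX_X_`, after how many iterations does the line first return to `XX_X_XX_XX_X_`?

X_X_XX_XX_X_X
_X_XX_XX_X_XX
X_XX_XX_X_XX_
_XX_XX_X_XX_X
XX_XX_X_XX_X_
X_XX_X_XX_X_X
_XX_X_XX_X_XX
XX_X_XX_X_XX_
X_X_XX_X_XX_X
_X_XX_X_XX_XX
X_XX_X_XX_XX_
_XX_X_XX_XX_X
XX_X_XX_XX_X_

13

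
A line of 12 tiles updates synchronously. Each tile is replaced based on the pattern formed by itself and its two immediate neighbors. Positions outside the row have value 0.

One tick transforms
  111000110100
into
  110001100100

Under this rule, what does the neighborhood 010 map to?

At position 9 the neighborhood is 010; the next row has 1 there.

1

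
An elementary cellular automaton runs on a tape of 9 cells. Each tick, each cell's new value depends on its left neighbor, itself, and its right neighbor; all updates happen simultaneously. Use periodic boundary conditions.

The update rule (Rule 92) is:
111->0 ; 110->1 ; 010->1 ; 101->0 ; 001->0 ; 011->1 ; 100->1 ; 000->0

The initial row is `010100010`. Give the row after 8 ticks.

010110011
010111011
010101011
010101011  (fixed point — unchanged through tick 8)

010101011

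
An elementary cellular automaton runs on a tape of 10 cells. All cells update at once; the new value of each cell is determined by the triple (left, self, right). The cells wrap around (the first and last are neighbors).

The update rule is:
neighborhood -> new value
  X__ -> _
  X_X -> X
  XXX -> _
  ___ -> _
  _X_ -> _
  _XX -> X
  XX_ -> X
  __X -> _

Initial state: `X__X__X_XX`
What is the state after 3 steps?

X______XX_
_______XXX
_______X_X

_______X_X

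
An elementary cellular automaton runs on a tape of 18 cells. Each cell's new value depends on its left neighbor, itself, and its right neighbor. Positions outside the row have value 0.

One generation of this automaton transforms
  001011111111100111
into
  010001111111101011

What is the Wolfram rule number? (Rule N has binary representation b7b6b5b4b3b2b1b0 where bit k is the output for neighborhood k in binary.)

194

position 5: 111 → 1  (bit 7 = 1)
position 12: 110 → 1  (bit 6 = 1)
position 3: 101 → 0  (bit 5 = 0)
position 13: 100 → 0  (bit 4 = 0)
position 4: 011 → 0  (bit 3 = 0)
position 2: 010 → 0  (bit 2 = 0)
position 1: 001 → 1  (bit 1 = 1)
position 0: 000 → 0  (bit 0 = 0)
bits b7..b0 = 11000010 = 194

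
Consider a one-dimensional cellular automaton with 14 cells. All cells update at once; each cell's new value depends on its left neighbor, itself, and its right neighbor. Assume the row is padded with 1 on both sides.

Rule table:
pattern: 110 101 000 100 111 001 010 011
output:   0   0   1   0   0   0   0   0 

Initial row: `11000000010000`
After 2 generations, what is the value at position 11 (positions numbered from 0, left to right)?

0

00011111000110
01000000010000
position 11 holds 0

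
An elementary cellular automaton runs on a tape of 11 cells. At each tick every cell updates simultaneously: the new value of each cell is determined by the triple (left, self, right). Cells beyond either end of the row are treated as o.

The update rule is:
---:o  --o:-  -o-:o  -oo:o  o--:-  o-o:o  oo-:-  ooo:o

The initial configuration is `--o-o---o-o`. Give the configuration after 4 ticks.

--ooooooooo

--ooo-o-ooo
--oo-oooooo
--o-ooooooo
--ooooooooo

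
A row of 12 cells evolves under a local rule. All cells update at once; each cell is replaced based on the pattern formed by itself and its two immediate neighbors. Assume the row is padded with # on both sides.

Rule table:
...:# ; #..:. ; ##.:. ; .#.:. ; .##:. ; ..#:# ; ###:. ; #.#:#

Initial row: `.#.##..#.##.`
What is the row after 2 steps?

#.#...#.#..#
.#..##.#..#.

.#..##.#..#.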